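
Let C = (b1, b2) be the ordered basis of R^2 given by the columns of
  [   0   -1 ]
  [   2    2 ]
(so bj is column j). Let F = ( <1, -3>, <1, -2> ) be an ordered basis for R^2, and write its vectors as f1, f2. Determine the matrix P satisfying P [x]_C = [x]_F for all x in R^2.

[[-2, 0], [2, -1]]

Take x = bj: its C-coordinates are the j-th standard unit vector, so P e_j — column j of P — equals [bj]_F.
b1 = -2f1 + 2f2, giving column 1 = <-2, 2>; repeating for each j gives P = [[-2, 0], [2, -1]].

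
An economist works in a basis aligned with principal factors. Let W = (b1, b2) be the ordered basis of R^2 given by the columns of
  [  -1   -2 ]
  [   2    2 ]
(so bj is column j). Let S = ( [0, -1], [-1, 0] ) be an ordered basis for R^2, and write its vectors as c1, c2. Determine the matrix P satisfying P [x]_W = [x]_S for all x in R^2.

[[-2, -2], [1, 2]]

Take x = bj: its W-coordinates are the j-th standard unit vector, so P e_j — column j of P — equals [bj]_S.
b1 = -2c1 + c2, giving column 1 = [-2, 1]; repeating for each j gives P = [[-2, -2], [1, 2]].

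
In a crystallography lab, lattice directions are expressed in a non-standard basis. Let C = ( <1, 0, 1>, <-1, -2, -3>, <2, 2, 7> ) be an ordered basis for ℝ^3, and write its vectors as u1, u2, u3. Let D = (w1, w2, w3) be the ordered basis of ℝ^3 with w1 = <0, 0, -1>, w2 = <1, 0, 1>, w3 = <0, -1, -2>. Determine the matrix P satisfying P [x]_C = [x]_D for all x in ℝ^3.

[[0, -2, -1], [1, -1, 2], [0, 2, -2]]

Let M have columns uj and N have columns wj. Then for every x, N [x]_D = x = M [x]_C, so P = N^(-1) M.
Since det N = 1, N^(-1) has integer entries; multiplying gives P = [[0, -2, -1], [1, -1, 2], [0, 2, -2]].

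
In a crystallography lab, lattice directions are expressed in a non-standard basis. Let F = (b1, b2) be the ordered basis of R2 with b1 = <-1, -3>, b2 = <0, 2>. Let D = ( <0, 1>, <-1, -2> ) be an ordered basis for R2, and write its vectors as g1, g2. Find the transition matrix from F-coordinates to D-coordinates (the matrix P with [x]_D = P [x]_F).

Column j of P is [bj]_D, since P maps F-coordinates to D-coordinates.
Expressing b1 in D: b1 = -g1 + g2, so column 1 of P is <-1, 1>.
Doing the same for each bj gives P = [[-1, 2], [1, 0]].

[[-1, 2], [1, 0]]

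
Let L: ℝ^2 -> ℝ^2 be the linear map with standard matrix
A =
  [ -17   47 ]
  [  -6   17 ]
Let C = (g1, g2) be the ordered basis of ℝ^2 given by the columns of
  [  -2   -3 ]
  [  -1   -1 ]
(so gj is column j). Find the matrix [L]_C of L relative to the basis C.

Let P have columns g1, g2. Then [L]_C = P^(-1) A P.
Here det P = -1, so P^(-1) is integer; computing A P first and then P^(-1)(A P) gives [[2, 1], [3, -2]].

[[2, 1], [3, -2]]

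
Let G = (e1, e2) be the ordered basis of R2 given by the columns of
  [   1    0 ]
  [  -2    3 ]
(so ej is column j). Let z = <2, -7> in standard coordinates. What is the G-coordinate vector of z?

Write z = c_1 e1 + c_2 e2 and solve for the c_i.
System: c_1 + 0c_2 = 2, -2c_1 + 3c_2 = -7; solving gives c_1 = 2, c_2 = -1.
Check: 2e1 - e2 = <2, -7>.

<2, -1>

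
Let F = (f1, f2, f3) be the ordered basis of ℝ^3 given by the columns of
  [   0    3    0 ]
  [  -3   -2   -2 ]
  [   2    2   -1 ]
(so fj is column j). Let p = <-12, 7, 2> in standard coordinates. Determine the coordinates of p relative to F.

<3, -4, -4>

[p]_F is the unique c with M c = p, where M has columns f1, ..., f3.
Gaussian elimination on [M | p] yields c = (3, -4, -4).
Check: 3f1 - 4f2 - 4f3 = <-12, 7, 2>.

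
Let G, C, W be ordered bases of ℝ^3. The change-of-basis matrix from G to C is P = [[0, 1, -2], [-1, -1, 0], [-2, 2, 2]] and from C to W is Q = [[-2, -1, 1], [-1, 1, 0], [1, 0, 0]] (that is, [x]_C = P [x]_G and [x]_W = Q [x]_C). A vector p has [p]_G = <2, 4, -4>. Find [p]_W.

Composing the changes, [p]_W = Q P [p]_G.
Q P = [[-1, 1, 6], [-1, -2, 2], [0, 1, -2]]; applying this to <2, 4, -4> gives <-22, -18, 12>.

<-22, -18, 12>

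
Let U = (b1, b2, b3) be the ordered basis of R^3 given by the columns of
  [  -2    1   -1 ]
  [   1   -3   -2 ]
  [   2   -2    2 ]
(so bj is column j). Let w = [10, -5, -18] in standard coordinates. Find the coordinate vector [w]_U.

[-1, 4, -4]

[w]_U is the unique c with M c = w, where M has columns b1, ..., b3.
Solving this 3x3 system gives c = (-1, 4, -4).
Check: -b1 + 4b2 - 4b3 = [10, -5, -18].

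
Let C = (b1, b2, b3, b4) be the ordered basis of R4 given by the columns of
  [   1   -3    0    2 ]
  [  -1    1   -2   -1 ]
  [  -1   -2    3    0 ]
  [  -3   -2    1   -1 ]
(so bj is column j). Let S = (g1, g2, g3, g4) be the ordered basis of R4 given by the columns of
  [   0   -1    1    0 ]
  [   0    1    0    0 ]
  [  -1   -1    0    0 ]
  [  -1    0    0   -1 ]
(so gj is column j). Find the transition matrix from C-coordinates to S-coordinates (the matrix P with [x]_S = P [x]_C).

Column j of P is [bj]_S, since P maps C-coordinates to S-coordinates.
Expressing b1 in S: b1 = 2g1 - g2 + 0·g3 + g4, so column 1 of P is (2, -1, 0, 1).
Doing the same for each bj gives P = [[2, 1, -1, 1], [-1, 1, -2, -1], [0, -2, -2, 1], [1, 1, 0, 0]].

[[2, 1, -1, 1], [-1, 1, -2, -1], [0, -2, -2, 1], [1, 1, 0, 0]]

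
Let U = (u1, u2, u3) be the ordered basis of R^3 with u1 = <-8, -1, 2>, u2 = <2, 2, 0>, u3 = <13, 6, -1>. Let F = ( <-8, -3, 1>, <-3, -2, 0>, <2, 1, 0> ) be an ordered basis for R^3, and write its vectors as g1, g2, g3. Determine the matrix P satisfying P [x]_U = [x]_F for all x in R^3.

[[2, 0, -1], [-2, -2, -1], [1, -2, 1]]

Let M have columns uj and N have columns gj. Then for every x, N [x]_F = x = M [x]_U, so P = N^(-1) M.
Since det N = 1, N^(-1) has integer entries; multiplying gives P = [[2, 0, -1], [-2, -2, -1], [1, -2, 1]].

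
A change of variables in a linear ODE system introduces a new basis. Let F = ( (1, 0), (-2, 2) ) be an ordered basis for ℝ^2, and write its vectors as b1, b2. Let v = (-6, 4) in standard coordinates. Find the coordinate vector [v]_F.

(-2, 2)

We seek scalars with c_1 b1 + c_2 b2 = v; equivalently solve M c = v where the columns of M are b1, b2.
System: c_1 - 2c_2 = -6, 0c_1 + 2c_2 = 4; solving gives c_1 = -2, c_2 = 2.
Check: -2b1 + 2b2 = (-6, 4).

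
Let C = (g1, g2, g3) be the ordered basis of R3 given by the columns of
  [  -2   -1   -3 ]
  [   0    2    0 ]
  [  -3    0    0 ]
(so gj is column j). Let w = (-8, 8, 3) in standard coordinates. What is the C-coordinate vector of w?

(-1, 4, 2)

[w]_C is the unique c with M c = w, where M has columns g1, ..., g3.
Solving this 3x3 system gives c = (-1, 4, 2).
Check: -g1 + 4g2 + 2g3 = (-8, 8, 3).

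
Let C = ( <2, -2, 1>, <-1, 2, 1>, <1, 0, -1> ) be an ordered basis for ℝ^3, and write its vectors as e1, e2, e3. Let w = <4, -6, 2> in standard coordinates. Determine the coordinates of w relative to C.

Write w = c_1 e1 + ... + c_3 e3 and solve for the c_i.
Gaussian elimination on [M | w] yields c = (2, -1, -1).
Check: 2e1 - e2 - e3 = <4, -6, 2>.

<2, -1, -1>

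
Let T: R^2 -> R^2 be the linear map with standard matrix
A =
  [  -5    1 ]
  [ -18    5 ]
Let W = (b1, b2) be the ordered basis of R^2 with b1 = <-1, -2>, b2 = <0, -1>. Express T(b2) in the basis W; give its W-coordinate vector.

<1, 3>

Column 2 of [T]_W is the W-coordinate vector of T(b2).
In standard coordinates T(b2) = A b2 = <-1, -5>.
Converting to W: <-1, -5> = b1 + 3b2, so the coordinate vector is <1, 3>.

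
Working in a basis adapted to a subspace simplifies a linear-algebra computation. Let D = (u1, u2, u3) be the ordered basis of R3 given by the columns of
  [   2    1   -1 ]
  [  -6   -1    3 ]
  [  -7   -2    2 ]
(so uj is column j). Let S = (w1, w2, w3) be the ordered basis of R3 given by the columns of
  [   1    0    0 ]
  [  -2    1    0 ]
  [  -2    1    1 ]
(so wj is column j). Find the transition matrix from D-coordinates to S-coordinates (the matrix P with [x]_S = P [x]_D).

Column j of P is [uj]_S, since P maps D-coordinates to S-coordinates.
Expressing u1 in S: u1 = 2w1 - 2w2 - w3, so column 1 of P is (2, -2, -1).
Doing the same for each uj gives P = [[2, 1, -1], [-2, 1, 1], [-1, -1, -1]].

[[2, 1, -1], [-2, 1, 1], [-1, -1, -1]]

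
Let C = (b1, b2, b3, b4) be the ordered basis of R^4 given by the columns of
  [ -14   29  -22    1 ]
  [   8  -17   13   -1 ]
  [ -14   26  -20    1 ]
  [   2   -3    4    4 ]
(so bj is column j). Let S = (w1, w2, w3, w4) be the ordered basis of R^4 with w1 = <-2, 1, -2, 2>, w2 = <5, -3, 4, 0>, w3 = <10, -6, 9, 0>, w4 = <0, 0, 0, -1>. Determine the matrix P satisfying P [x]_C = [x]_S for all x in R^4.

[[2, -2, 1, 2], [2, 1, 0, -1], [-2, 2, -2, 1], [2, -1, -2, 0]]

Take x = bj: its C-coordinates are the j-th standard unit vector, so P e_j — column j of P — equals [bj]_S.
b1 = 2w1 + 2w2 - 2w3 + 2w4, giving column 1 = <2, 2, -2, 2>; repeating for each j gives P = [[2, -2, 1, 2], [2, 1, 0, -1], [-2, 2, -2, 1], [2, -1, -2, 0]].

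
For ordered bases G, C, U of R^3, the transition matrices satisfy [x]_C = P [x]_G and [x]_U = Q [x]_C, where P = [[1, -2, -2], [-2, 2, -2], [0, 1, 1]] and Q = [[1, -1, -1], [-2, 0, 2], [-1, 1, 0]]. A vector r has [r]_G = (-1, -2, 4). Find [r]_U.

First [r]_C = P [r]_G = (-5, -10, 2).
Then [r]_U = Q [r]_C = (3, 14, -5).

(3, 14, -5)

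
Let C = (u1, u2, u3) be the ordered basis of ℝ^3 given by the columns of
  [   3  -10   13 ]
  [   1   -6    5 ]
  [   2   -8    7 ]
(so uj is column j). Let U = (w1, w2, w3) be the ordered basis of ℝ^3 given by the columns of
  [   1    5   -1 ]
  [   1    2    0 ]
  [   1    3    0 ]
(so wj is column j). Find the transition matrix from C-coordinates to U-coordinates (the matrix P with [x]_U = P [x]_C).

[[-1, -2, 1], [1, -2, 2], [1, -2, -2]]

Column j of P is [uj]_U, since P maps C-coordinates to U-coordinates.
Expressing u1 in U: u1 = -w1 + w2 + w3, so column 1 of P is [-1, 1, 1].
Doing the same for each uj gives P = [[-1, -2, 1], [1, -2, 2], [1, -2, -2]].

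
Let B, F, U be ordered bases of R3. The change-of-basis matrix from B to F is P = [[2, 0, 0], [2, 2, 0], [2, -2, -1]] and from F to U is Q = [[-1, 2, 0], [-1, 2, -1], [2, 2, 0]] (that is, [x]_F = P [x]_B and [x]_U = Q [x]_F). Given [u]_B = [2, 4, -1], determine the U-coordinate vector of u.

[20, 23, 32]

Apply P to get F-coordinates [4, 12, -3], then Q to get U-coordinates.
The result is [u]_U = [20, 23, 32].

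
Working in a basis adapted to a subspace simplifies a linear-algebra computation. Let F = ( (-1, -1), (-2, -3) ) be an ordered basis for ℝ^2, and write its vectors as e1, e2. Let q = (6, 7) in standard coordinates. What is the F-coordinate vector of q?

(-4, -1)

[q]_F is the unique c with M c = q, where M has columns e1, e2.
System: -c_1 - 2c_2 = 6, -c_1 - 3c_2 = 7; solving gives c_1 = -4, c_2 = -1.
Check: -4e1 - e2 = (6, 7).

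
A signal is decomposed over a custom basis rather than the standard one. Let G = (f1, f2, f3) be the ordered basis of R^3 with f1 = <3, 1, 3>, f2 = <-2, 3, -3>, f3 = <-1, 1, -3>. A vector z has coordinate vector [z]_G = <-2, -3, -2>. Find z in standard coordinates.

By definition z = -2f1 - 3f2 - 2f3.
Summing componentwise gives <2, -13, 9>.

<2, -13, 9>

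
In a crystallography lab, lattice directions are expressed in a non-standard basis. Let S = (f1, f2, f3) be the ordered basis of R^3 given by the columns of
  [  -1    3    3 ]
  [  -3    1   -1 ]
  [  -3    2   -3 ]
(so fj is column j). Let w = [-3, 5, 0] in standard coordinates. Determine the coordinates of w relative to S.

[-3, -3, 1]

[w]_S is the unique c with M c = w, where M has columns f1, ..., f3.
Row-reducing the augmented matrix [M | w] gives c = (-3, -3, 1).
Check: -3f1 - 3f2 + f3 = [-3, 5, 0].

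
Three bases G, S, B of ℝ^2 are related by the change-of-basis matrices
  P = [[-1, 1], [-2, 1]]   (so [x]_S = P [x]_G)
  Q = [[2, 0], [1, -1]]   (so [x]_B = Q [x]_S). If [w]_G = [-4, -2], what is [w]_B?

First [w]_S = P [w]_G = [2, 6].
Then [w]_B = Q [w]_S = [4, -4].

[4, -4]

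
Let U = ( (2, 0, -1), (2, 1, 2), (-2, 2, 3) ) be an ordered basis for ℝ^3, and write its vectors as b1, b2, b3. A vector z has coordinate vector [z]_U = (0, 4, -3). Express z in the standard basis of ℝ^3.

The coordinates say z = 0·b1 + 4b2 - 3b3; adding the scaled basis vectors gives (14, -2, -1).

(14, -2, -1)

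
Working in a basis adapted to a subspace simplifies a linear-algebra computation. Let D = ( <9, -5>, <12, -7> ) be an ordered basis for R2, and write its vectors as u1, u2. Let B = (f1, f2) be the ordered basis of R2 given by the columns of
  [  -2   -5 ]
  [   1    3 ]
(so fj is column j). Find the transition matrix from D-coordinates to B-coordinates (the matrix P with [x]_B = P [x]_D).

Let M have columns uj and N have columns fj. Then for every x, N [x]_B = x = M [x]_D, so P = N^(-1) M.
Since det N = -1, N^(-1) has integer entries; multiplying gives P = [[-2, -1], [-1, -2]].

[[-2, -1], [-1, -2]]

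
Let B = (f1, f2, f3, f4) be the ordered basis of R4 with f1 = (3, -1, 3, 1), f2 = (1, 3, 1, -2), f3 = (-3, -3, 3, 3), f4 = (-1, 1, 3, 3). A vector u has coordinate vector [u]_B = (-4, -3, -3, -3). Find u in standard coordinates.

u = M [u]_B, where M has columns f1, ..., f4.
Carrying out the matrix-vector product, u = (-3, 1, -33, -16).

(-3, 1, -33, -16)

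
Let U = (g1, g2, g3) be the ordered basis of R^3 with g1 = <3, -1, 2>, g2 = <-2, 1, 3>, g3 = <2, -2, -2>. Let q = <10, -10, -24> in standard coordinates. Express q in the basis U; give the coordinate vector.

We seek scalars with c_1 g1 + ... + c_3 g3 = q; equivalently solve M c = q where the columns of M are g1, ..., g3.
Row-reducing the augmented matrix [M | q] gives c = (-2, -4, 4).
Check: -2g1 - 4g2 + 4g3 = <10, -10, -24>.

<-2, -4, 4>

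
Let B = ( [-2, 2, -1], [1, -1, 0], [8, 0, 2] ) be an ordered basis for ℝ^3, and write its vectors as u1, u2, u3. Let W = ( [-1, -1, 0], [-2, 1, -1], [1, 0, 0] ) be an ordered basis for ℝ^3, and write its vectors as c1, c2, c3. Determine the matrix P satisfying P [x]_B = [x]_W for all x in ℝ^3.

[[-1, 1, -2], [1, 0, -2], [-1, 2, 2]]

Let M have columns uj and N have columns cj. Then for every x, N [x]_W = x = M [x]_B, so P = N^(-1) M.
Since det N = 1, N^(-1) has integer entries; multiplying gives P = [[-1, 1, -2], [1, 0, -2], [-1, 2, 2]].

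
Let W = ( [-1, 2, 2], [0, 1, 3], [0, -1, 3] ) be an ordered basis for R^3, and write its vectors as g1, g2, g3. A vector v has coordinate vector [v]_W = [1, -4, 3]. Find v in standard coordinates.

[-1, -5, -1]

By definition v = g1 - 4g2 + 3g3.
Summing componentwise gives [-1, -5, -1].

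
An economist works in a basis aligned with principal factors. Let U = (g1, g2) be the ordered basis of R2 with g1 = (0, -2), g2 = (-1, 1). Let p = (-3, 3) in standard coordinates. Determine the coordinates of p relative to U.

Write p = c_1 g1 + c_2 g2 and solve for the c_i.
System: 0c_1 - c_2 = -3, -2c_1 + c_2 = 3; solving gives c_1 = 0, c_2 = 3.
Check: 0·g1 + 3g2 = (-3, 3).

(0, 3)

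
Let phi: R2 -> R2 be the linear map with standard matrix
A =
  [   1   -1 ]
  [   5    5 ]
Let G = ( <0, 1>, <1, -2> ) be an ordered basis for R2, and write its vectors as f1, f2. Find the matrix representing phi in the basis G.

[[3, 1], [-1, 3]]

Let P have columns f1, f2. Then [phi]_G = P^(-1) A P.
Here det P = -1, so P^(-1) is integer; computing A P first and then P^(-1)(A P) gives [[3, 1], [-1, 3]].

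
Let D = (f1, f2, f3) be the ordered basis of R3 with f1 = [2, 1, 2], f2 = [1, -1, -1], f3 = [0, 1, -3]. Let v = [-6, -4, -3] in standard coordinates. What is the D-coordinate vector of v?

[-3, 0, -1]

We seek scalars with c_1 f1 + ... + c_3 f3 = v; equivalently solve M c = v where the columns of M are f1, ..., f3.
Gaussian elimination on [M | v] yields c = (-3, 0, -1).
Check: -3f1 + 0·f2 - f3 = [-6, -4, -3].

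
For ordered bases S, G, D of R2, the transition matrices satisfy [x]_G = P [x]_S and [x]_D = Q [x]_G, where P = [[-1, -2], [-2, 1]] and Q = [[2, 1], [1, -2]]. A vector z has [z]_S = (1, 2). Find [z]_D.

Composing the changes, [z]_D = Q P [z]_S.
Q P = [[-4, -3], [3, -4]]; applying this to (1, 2) gives (-10, -5).

(-10, -5)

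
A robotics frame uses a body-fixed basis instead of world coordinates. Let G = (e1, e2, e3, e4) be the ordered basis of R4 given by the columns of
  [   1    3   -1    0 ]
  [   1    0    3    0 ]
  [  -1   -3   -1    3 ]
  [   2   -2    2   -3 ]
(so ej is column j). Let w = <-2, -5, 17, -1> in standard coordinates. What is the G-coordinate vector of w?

We seek scalars with c_1 e1 + ... + c_4 e4 = w; equivalently solve M c = w where the columns of M are e1, ..., e4.
Row-reducing the augmented matrix [M | w] gives c = (4, -3, -3, 3).
Check: 4e1 - 3e2 - 3e3 + 3e4 = <-2, -5, 17, -1>.

<4, -3, -3, 3>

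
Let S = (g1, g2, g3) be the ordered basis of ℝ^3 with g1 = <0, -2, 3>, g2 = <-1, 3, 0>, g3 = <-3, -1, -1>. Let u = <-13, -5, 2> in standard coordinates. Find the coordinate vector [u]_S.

[u]_S is the unique c with M c = u, where M has columns g1, ..., g3.
Solving this 3x3 system gives c = (2, 1, 4).
Check: 2g1 + g2 + 4g3 = <-13, -5, 2>.

<2, 1, 4>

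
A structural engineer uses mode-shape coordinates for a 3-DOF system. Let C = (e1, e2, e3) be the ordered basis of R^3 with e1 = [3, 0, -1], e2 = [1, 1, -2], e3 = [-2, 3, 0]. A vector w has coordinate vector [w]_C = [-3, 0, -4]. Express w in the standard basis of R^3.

The coordinates say w = -3e1 + 0·e2 - 4e3; adding the scaled basis vectors gives [-1, -12, 3].

[-1, -12, 3]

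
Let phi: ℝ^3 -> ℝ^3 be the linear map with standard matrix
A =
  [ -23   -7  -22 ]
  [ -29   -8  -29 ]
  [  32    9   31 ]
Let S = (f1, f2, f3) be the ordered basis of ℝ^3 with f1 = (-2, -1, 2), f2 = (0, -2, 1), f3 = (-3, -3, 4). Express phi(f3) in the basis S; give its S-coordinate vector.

Column 3 of [phi]_S is the S-coordinate vector of phi(f3).
In standard coordinates phi(f3) = A f3 = (2, -5, 1).
Converting to S: (2, -5, 1) = -f1 + 3f2 + 0·f3, so the coordinate vector is (-1, 3, 0).

(-1, 3, 0)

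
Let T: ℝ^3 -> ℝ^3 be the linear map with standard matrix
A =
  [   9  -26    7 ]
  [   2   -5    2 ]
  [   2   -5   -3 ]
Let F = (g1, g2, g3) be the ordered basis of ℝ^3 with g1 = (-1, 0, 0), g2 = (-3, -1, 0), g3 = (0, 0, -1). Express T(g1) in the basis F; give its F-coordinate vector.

Compute T(g1) = A g1 = (-9, -2, -2) in standard coordinates.
Then write this in F-coordinates: solve for y in y_1 g1 + ... + y_3 g3 = (-9, -2, -2).
This gives y = (3, 2, 2), which is column 1 of [T]_F.

(3, 2, 2)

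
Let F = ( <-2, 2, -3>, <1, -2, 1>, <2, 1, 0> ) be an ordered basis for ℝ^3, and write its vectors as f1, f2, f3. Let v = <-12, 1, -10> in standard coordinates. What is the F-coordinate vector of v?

[v]_F is the unique c with M c = v, where M has columns f1, ..., f3.
Gaussian elimination on [M | v] yields c = (4, 2, -3).
Check: 4f1 + 2f2 - 3f3 = <-12, 1, -10>.

<4, 2, -3>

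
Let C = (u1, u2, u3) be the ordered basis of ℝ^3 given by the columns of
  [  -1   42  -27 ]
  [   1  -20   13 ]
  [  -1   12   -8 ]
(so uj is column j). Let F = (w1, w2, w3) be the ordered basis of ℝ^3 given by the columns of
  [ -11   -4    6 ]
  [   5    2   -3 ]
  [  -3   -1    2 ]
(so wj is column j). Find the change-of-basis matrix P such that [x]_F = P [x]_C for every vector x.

Let M have columns uj and N have columns wj. Then for every x, N [x]_F = x = M [x]_C, so P = N^(-1) M.
Since det N = -1, N^(-1) has integer entries; multiplying gives P = [[-1, -2, 1], [0, -2, 1], [-2, 2, -2]].

[[-1, -2, 1], [0, -2, 1], [-2, 2, -2]]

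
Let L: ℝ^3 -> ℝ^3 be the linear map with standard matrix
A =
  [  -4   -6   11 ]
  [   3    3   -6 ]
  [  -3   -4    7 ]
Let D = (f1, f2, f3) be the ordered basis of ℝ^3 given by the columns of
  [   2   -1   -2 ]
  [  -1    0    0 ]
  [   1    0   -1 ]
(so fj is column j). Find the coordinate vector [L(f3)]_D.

Compute L(f3) = A f3 = (-3, 0, -1) in standard coordinates.
Then write this in D-coordinates: solve for y in y_1 f1 + ... + y_3 f3 = (-3, 0, -1).
This gives y = (0, 1, 1), which is column 3 of [L]_D.

(0, 1, 1)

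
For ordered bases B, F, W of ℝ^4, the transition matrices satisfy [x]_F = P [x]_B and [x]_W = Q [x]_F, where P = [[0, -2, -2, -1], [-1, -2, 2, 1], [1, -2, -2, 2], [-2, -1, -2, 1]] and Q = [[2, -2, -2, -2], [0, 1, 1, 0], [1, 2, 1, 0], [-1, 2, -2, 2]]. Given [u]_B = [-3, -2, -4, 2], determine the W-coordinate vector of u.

[-44, 14, 25, 2]

Composing the changes, [u]_W = Q P [u]_B.
Q P = [[4, 6, 0, -10], [0, -4, 0, 3], [-1, -8, 0, 3], [-8, 0, 6, 1]]; applying this to [-3, -2, -4, 2] gives [-44, 14, 25, 2].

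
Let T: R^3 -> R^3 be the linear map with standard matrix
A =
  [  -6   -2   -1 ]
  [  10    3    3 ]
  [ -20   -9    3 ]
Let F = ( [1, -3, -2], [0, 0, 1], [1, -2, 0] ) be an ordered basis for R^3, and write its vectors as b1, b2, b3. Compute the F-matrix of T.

With P the matrix whose columns are b1, ..., b3, [T]_F = P^(-1) A P.
Column by column: T(b1) = A b1 = [2, -5, 1]; its F-coordinates [1, 3, 1] give column 1.
Continuing for each basis vector yields [T]_F = [[1, -1, 0], [3, 1, -2], [1, 0, -2]].

[[1, -1, 0], [3, 1, -2], [1, 0, -2]]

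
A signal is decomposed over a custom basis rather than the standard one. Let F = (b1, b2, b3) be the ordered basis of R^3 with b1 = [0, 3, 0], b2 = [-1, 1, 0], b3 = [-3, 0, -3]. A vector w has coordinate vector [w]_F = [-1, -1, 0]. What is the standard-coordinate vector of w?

w = M [w]_F, where M has columns b1, ..., b3.
Carrying out the matrix-vector product, w = [1, -4, 0].

[1, -4, 0]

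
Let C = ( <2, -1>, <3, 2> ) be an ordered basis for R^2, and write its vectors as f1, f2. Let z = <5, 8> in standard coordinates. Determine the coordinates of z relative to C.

We seek scalars with c_1 f1 + c_2 f2 = z; equivalently solve M c = z where the columns of M are f1, f2.
System: 2c_1 + 3c_2 = 5, -c_1 + 2c_2 = 8; solving gives c_1 = -2, c_2 = 3.
Check: -2f1 + 3f2 = <5, 8>.

<-2, 3>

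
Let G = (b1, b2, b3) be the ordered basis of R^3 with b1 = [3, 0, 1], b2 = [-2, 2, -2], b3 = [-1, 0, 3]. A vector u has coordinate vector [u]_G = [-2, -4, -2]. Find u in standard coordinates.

By definition u = -2b1 - 4b2 - 2b3.
Summing componentwise gives [4, -8, 0].

[4, -8, 0]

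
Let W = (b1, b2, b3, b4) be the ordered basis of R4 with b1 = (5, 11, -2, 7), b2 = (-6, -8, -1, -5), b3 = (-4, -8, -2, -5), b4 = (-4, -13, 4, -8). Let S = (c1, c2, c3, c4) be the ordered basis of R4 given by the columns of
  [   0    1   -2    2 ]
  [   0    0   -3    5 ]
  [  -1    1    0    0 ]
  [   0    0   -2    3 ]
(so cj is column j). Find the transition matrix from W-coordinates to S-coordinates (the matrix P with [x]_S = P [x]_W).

[[1, -1, 2, -2], [-1, -2, 0, 2], [-2, 1, 1, 1], [1, -1, -1, -2]]

Take x = bj: its W-coordinates are the j-th standard unit vector, so P e_j — column j of P — equals [bj]_S.
b1 = c1 - c2 - 2c3 + c4, giving column 1 = (1, -1, -2, 1); repeating for each j gives P = [[1, -1, 2, -2], [-1, -2, 0, 2], [-2, 1, 1, 1], [1, -1, -1, -2]].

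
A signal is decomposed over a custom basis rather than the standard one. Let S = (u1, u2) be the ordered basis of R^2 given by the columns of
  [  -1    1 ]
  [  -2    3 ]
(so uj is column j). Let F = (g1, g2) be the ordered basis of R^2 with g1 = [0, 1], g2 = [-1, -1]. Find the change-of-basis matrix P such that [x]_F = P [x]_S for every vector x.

[[-1, 2], [1, -1]]

Take x = uj: its S-coordinates are the j-th standard unit vector, so P e_j — column j of P — equals [uj]_F.
u1 = -g1 + g2, giving column 1 = [-1, 1]; repeating for each j gives P = [[-1, 2], [1, -1]].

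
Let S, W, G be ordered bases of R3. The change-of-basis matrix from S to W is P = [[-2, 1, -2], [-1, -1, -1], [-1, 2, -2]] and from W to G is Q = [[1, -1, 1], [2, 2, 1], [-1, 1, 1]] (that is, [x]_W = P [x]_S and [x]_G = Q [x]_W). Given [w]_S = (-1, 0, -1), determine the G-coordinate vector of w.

Apply P to get W-coordinates (4, 2, 3), then Q to get G-coordinates.
The result is [w]_G = (5, 15, 1).

(5, 15, 1)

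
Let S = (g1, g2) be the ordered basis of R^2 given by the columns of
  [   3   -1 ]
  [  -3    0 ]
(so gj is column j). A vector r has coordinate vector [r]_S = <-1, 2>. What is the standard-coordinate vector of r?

The coordinates say r = -g1 + 2g2; adding the scaled basis vectors gives <-5, 3>.

<-5, 3>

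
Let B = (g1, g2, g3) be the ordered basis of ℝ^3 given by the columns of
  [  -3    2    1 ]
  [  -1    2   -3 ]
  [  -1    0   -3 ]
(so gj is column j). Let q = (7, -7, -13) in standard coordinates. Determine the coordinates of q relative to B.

(1, 3, 4)

Write q = c_1 g1 + ... + c_3 g3 and solve for the c_i.
Solving this 3x3 system gives c = (1, 3, 4).
Check: g1 + 3g2 + 4g3 = (7, -7, -13).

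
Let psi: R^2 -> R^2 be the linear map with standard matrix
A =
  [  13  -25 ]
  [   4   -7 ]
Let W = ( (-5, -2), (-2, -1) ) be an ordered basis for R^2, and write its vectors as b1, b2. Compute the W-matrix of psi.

[[3, -1], [0, 3]]

The j-th column of [psi]_W is [psi(bj)]_W.
psi(b1) = A b1 = (-15, -6) = 3b1 + 0·b2, so column 1 is (3, 0).
Repeating for b2 and assembling the columns gives [[3, -1], [0, 3]].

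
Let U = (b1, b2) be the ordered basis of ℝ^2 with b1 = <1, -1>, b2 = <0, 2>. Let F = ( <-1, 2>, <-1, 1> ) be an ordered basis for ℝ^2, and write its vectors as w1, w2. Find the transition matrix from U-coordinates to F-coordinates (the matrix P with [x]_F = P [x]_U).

Take x = bj: its U-coordinates are the j-th standard unit vector, so P e_j — column j of P — equals [bj]_F.
b1 = 0·w1 - w2, giving column 1 = <0, -1>; repeating for each j gives P = [[0, 2], [-1, -2]].

[[0, 2], [-1, -2]]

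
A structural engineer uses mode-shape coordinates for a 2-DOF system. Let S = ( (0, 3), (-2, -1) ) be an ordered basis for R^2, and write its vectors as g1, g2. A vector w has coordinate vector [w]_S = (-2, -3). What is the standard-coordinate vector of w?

(6, -3)

The coordinates say w = -2g1 - 3g2; adding the scaled basis vectors gives (6, -3).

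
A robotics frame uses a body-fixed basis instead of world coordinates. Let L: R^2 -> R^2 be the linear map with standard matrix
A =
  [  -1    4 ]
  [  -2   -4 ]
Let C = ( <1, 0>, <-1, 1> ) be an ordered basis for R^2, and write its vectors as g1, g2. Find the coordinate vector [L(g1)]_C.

Column 1 of [L]_C is the C-coordinate vector of L(g1).
In standard coordinates L(g1) = A g1 = <-1, -2>.
Converting to C: <-1, -2> = -3g1 - 2g2, so the coordinate vector is <-3, -2>.

<-3, -2>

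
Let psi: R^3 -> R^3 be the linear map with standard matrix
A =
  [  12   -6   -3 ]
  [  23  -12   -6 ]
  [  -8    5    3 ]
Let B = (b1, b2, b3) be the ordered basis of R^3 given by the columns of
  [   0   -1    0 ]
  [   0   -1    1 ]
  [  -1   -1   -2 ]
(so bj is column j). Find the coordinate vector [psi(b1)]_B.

(0, -3, 3)

Column 1 of [psi]_B is the B-coordinate vector of psi(b1).
In standard coordinates psi(b1) = A b1 = (3, 6, -3).
Converting to B: (3, 6, -3) = 0·b1 - 3b2 + 3b3, so the coordinate vector is (0, -3, 3).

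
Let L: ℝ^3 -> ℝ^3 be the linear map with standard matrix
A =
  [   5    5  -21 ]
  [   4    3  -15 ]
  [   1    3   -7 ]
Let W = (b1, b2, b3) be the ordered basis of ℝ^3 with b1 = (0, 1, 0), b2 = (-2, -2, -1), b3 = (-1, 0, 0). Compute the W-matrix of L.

[[-3, 3, -2], [-3, 1, 1], [1, -3, 3]]

Let P have columns b1, ..., b3. Then [L]_W = P^(-1) A P.
Here det P = 1, so P^(-1) is integer; computing A P first and then P^(-1)(A P) gives [[-3, 3, -2], [-3, 1, 1], [1, -3, 3]].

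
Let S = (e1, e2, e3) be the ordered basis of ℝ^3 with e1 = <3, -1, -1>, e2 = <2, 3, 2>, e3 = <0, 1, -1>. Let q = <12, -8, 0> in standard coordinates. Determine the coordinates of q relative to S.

<4, 0, -4>

[q]_S is the unique c with M c = q, where M has columns e1, ..., e3.
Gaussian elimination on [M | q] yields c = (4, 0, -4).
Check: 4e1 + 0·e2 - 4e3 = <12, -8, 0>.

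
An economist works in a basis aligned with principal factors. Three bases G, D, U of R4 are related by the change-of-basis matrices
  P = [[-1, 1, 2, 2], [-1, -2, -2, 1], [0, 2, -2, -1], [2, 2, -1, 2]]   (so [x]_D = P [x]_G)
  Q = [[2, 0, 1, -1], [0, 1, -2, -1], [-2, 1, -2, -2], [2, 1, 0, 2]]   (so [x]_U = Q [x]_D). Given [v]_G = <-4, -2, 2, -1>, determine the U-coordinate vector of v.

Apply P to get D-coordinates <4, 3, -7, -16>, then Q to get U-coordinates.
The result is [v]_U = <17, 33, 41, -21>.

<17, 33, 41, -21>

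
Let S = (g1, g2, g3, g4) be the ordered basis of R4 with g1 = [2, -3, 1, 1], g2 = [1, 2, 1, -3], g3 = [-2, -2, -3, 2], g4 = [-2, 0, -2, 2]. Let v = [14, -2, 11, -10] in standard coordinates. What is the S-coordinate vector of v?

[4, 4, -1, 0]

We seek scalars with c_1 g1 + ... + c_4 g4 = v; equivalently solve M c = v where the columns of M are g1, ..., g4.
Row-reducing the augmented matrix [M | v] gives c = (4, 4, -1, 0).
Check: 4g1 + 4g2 - g3 + 0·g4 = [14, -2, 11, -10].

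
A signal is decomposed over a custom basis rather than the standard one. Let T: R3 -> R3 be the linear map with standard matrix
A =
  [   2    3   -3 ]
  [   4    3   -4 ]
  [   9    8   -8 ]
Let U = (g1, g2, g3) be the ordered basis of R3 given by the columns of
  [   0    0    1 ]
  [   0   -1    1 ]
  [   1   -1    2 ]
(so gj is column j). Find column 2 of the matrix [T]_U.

Column 2 of [T]_U is the U-coordinate vector of T(g2).
In standard coordinates T(g2) = A g2 = <0, 1, 0>.
Converting to U: <0, 1, 0> = -g1 - g2 + 0·g3, so the coordinate vector is <-1, -1, 0>.

<-1, -1, 0>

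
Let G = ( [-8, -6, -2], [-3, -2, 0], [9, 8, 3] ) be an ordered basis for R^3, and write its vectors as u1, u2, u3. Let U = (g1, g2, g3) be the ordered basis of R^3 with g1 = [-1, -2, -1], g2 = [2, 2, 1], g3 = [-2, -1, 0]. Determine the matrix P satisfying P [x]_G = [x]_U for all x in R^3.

Take x = uj: its G-coordinates are the j-th standard unit vector, so P e_j — column j of P — equals [uj]_U.
u1 = 0·g1 - 2g2 + 2g3, giving column 1 = [0, -2, 2]; repeating for each j gives P = [[0, 1, -1], [-2, 1, 2], [2, 2, -2]].

[[0, 1, -1], [-2, 1, 2], [2, 2, -2]]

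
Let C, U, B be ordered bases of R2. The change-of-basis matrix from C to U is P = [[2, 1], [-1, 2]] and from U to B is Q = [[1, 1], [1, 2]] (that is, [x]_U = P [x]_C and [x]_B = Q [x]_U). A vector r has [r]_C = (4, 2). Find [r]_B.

(10, 10)

Composing the changes, [r]_B = Q P [r]_C.
Q P = [[1, 3], [0, 5]]; applying this to (4, 2) gives (10, 10).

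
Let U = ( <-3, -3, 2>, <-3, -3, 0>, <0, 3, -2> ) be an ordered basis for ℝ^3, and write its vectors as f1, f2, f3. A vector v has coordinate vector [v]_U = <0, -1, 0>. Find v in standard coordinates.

<3, 3, 0>

By definition v = 0·f1 - f2 + 0·f3.
Summing componentwise gives <3, 3, 0>.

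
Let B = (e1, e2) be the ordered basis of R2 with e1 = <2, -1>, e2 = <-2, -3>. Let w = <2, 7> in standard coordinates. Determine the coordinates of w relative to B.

<-1, -2>

We seek scalars with c_1 e1 + c_2 e2 = w; equivalently solve M c = w where the columns of M are e1, e2.
System: 2c_1 - 2c_2 = 2, -c_1 - 3c_2 = 7; solving gives c_1 = -1, c_2 = -2.
Check: -e1 - 2e2 = <2, 7>.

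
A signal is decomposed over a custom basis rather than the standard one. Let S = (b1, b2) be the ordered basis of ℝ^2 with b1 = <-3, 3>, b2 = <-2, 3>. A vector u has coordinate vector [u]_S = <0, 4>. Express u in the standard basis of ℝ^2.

u = M [u]_S, where M has columns b1, b2.
Carrying out the matrix-vector product, u = <-8, 12>.

<-8, 12>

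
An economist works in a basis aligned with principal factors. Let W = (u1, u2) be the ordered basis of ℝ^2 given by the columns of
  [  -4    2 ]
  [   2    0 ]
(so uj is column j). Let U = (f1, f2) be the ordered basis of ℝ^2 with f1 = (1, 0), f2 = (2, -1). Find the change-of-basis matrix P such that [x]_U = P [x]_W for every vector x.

Let M have columns uj and N have columns fj. Then for every x, N [x]_U = x = M [x]_W, so P = N^(-1) M.
Since det N = -1, N^(-1) has integer entries; multiplying gives P = [[0, 2], [-2, 0]].

[[0, 2], [-2, 0]]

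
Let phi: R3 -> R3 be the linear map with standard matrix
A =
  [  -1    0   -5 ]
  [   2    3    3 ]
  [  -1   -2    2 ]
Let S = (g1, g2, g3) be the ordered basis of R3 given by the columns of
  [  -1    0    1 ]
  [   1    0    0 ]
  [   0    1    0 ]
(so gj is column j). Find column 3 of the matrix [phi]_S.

[2, -1, 1]

Compute phi(g3) = A g3 = [-1, 2, -1] in standard coordinates.
Then write this in S-coordinates: solve for y in y_1 g1 + ... + y_3 g3 = [-1, 2, -1].
This gives y = [2, -1, 1], which is column 3 of [phi]_S.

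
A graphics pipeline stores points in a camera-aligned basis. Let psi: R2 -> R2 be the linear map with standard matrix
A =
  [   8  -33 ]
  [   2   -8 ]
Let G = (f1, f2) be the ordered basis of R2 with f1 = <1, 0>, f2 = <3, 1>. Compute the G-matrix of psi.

[[2, -3], [2, -2]]

The j-th column of [psi]_G is [psi(fj)]_G.
psi(f1) = A f1 = <8, 2> = 2f1 + 2f2, so column 1 is <2, 2>.
Repeating for f2 and assembling the columns gives [[2, -3], [2, -2]].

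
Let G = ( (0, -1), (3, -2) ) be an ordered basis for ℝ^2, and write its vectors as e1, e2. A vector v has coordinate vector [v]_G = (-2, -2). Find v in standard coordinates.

By definition v = -2e1 - 2e2.
Summing componentwise gives (-6, 6).

(-6, 6)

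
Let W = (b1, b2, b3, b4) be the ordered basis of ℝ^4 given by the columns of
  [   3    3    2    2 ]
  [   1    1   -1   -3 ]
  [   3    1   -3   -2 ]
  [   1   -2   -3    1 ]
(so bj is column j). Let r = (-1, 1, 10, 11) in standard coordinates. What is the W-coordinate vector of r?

[r]_W is the unique c with M c = r, where M has columns b1, ..., b4.
Row-reducing the augmented matrix [M | r] gives c = (1, 0, -3, 1).
Check: b1 + 0·b2 - 3b3 + b4 = (-1, 1, 10, 11).

(1, 0, -3, 1)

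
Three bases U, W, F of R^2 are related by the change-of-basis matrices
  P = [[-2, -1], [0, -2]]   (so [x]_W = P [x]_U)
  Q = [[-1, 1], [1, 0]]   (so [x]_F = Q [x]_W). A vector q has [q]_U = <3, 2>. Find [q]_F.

First [q]_W = P [q]_U = <-8, -4>.
Then [q]_F = Q [q]_W = <4, -8>.

<4, -8>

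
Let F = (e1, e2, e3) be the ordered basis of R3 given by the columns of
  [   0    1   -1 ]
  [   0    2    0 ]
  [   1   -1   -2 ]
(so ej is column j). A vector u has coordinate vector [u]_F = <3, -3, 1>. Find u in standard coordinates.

The coordinates say u = 3e1 - 3e2 + e3; adding the scaled basis vectors gives <-4, -6, 4>.

<-4, -6, 4>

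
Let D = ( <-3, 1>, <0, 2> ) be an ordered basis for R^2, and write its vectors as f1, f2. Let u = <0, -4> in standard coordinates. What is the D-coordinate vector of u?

We seek scalars with c_1 f1 + c_2 f2 = u; equivalently solve M c = u where the columns of M are f1, f2.
System: -3c_1 + 0c_2 = 0, c_1 + 2c_2 = -4; solving gives c_1 = 0, c_2 = -2.
Check: 0·f1 - 2f2 = <0, -4>.

<0, -2>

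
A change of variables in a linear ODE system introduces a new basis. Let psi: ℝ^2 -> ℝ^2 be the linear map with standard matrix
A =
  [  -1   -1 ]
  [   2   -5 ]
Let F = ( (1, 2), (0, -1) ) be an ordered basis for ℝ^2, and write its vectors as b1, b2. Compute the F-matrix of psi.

Let P have columns b1, b2. Then [psi]_F = P^(-1) A P.
Here det P = -1, so P^(-1) is integer; computing A P first and then P^(-1)(A P) gives [[-3, 1], [2, -3]].

[[-3, 1], [2, -3]]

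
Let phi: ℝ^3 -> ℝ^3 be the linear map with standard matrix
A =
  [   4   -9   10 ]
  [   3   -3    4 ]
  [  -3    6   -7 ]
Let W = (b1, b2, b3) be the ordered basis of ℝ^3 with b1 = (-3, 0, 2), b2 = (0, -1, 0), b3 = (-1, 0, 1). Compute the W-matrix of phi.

Let P have columns b1, ..., b3. Then [phi]_W = P^(-1) A P.
Here det P = 1, so P^(-1) is integer; computing A P first and then P^(-1)(A P) gives [[-3, -3, -2], [1, -3, -1], [1, 0, 0]].

[[-3, -3, -2], [1, -3, -1], [1, 0, 0]]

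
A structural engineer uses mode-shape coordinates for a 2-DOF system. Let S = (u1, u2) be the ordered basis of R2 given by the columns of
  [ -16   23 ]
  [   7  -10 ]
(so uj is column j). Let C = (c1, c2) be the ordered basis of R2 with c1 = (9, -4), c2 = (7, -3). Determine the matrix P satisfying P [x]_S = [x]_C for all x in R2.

[[-1, 1], [-1, 2]]

Let M have columns uj and N have columns cj. Then for every x, N [x]_C = x = M [x]_S, so P = N^(-1) M.
Since det N = 1, N^(-1) has integer entries; multiplying gives P = [[-1, 1], [-1, 2]].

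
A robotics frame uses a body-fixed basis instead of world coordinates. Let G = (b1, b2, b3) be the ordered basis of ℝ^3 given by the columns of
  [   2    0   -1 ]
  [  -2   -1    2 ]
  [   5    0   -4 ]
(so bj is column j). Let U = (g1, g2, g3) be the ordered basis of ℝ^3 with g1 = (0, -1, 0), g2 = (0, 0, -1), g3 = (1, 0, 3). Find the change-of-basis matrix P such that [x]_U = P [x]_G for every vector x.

[[2, 1, -2], [1, 0, 1], [2, 0, -1]]

Let M have columns bj and N have columns gj. Then for every x, N [x]_U = x = M [x]_G, so P = N^(-1) M.
Since det N = 1, N^(-1) has integer entries; multiplying gives P = [[2, 1, -2], [1, 0, 1], [2, 0, -1]].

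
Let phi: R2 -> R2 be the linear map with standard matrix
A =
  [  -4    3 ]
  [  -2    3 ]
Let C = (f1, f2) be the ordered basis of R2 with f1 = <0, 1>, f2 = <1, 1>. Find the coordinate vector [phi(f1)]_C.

<0, 3>

Compute phi(f1) = A f1 = <3, 3> in standard coordinates.
Then write this in C-coordinates: solve for y in y_1 f1 + y_2 f2 = <3, 3>.
This gives y = <0, 3>, which is column 1 of [phi]_C.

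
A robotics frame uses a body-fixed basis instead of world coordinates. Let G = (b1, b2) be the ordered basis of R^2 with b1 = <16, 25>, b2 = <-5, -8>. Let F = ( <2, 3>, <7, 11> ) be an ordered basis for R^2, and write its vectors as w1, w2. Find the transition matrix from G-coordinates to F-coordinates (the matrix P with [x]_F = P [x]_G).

Let M have columns bj and N have columns wj. Then for every x, N [x]_F = x = M [x]_G, so P = N^(-1) M.
Since det N = 1, N^(-1) has integer entries; multiplying gives P = [[1, 1], [2, -1]].

[[1, 1], [2, -1]]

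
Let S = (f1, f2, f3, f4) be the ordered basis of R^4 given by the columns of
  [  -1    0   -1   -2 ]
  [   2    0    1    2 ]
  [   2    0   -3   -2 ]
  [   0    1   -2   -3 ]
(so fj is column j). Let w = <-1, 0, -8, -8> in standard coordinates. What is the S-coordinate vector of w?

Write w = c_1 f1 + ... + c_4 f4 and solve for the c_i.
Row-reducing the augmented matrix [M | w] gives c = (-1, -4, 2, 0).
Check: -f1 - 4f2 + 2f3 + 0·f4 = <-1, 0, -8, -8>.

<-1, -4, 2, 0>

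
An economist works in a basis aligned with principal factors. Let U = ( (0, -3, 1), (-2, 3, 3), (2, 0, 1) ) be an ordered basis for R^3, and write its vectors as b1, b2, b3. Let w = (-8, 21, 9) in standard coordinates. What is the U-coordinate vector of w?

(-3, 4, 0)

We seek scalars with c_1 b1 + ... + c_3 b3 = w; equivalently solve M c = w where the columns of M are b1, ..., b3.
Solving this 3x3 system gives c = (-3, 4, 0).
Check: -3b1 + 4b2 + 0·b3 = (-8, 21, 9).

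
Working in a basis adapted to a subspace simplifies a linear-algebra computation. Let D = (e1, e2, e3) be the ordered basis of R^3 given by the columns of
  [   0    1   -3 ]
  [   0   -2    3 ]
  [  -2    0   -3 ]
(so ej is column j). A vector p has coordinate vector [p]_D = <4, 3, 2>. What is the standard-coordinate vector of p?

p = M [p]_D, where M has columns e1, ..., e3.
Carrying out the matrix-vector product, p = <-3, 0, -14>.

<-3, 0, -14>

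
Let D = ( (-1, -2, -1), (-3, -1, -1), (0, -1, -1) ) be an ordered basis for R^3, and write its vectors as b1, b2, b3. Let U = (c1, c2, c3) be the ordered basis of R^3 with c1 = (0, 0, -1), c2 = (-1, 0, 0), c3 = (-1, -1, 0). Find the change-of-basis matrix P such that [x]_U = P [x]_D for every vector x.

Let M have columns bj and N have columns cj. Then for every x, N [x]_U = x = M [x]_D, so P = N^(-1) M.
Since det N = -1, N^(-1) has integer entries; multiplying gives P = [[1, 1, 1], [-1, 2, -1], [2, 1, 1]].

[[1, 1, 1], [-1, 2, -1], [2, 1, 1]]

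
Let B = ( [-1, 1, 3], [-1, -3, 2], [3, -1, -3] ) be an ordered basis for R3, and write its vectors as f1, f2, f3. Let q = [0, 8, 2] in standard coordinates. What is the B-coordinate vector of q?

[2, -2, 0]

We seek scalars with c_1 f1 + ... + c_3 f3 = q; equivalently solve M c = q where the columns of M are f1, ..., f3.
Solving this 3x3 system gives c = (2, -2, 0).
Check: 2f1 - 2f2 + 0·f3 = [0, 8, 2].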